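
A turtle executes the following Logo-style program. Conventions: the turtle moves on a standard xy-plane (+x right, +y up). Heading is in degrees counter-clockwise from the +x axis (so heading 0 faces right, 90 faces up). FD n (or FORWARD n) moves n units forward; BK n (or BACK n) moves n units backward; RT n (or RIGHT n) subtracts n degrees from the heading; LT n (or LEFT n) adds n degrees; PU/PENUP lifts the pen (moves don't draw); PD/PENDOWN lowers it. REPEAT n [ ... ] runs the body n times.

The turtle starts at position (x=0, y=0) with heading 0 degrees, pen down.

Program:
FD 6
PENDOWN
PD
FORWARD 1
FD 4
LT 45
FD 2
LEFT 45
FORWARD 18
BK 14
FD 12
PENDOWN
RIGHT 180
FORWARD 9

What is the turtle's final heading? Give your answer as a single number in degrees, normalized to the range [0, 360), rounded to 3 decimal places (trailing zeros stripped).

Executing turtle program step by step:
Start: pos=(0,0), heading=0, pen down
FD 6: (0,0) -> (6,0) [heading=0, draw]
PD: pen down
PD: pen down
FD 1: (6,0) -> (7,0) [heading=0, draw]
FD 4: (7,0) -> (11,0) [heading=0, draw]
LT 45: heading 0 -> 45
FD 2: (11,0) -> (12.414,1.414) [heading=45, draw]
LT 45: heading 45 -> 90
FD 18: (12.414,1.414) -> (12.414,19.414) [heading=90, draw]
BK 14: (12.414,19.414) -> (12.414,5.414) [heading=90, draw]
FD 12: (12.414,5.414) -> (12.414,17.414) [heading=90, draw]
PD: pen down
RT 180: heading 90 -> 270
FD 9: (12.414,17.414) -> (12.414,8.414) [heading=270, draw]
Final: pos=(12.414,8.414), heading=270, 8 segment(s) drawn

Answer: 270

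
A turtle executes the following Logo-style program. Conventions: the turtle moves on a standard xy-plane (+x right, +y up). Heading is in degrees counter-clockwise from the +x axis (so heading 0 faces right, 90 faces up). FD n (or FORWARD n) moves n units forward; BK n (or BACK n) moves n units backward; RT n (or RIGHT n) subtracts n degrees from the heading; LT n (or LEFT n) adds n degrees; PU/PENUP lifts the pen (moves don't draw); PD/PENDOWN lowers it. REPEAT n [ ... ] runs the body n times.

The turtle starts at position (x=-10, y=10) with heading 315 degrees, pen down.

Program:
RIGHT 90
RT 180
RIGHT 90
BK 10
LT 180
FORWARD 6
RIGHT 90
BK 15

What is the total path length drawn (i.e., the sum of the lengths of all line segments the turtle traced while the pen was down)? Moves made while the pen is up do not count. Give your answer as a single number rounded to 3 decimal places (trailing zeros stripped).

Executing turtle program step by step:
Start: pos=(-10,10), heading=315, pen down
RT 90: heading 315 -> 225
RT 180: heading 225 -> 45
RT 90: heading 45 -> 315
BK 10: (-10,10) -> (-17.071,17.071) [heading=315, draw]
LT 180: heading 315 -> 135
FD 6: (-17.071,17.071) -> (-21.314,21.314) [heading=135, draw]
RT 90: heading 135 -> 45
BK 15: (-21.314,21.314) -> (-31.92,10.707) [heading=45, draw]
Final: pos=(-31.92,10.707), heading=45, 3 segment(s) drawn

Segment lengths:
  seg 1: (-10,10) -> (-17.071,17.071), length = 10
  seg 2: (-17.071,17.071) -> (-21.314,21.314), length = 6
  seg 3: (-21.314,21.314) -> (-31.92,10.707), length = 15
Total = 31

Answer: 31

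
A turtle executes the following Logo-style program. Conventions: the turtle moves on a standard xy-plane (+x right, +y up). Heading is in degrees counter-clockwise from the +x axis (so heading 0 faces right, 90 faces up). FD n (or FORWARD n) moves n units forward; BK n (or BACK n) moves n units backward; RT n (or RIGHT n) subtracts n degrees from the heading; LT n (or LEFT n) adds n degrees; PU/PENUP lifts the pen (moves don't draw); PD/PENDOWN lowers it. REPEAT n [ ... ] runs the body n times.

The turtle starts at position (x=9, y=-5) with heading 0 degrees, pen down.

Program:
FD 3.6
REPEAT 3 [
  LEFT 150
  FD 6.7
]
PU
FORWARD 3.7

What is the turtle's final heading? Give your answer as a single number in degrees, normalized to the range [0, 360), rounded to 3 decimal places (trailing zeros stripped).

Answer: 90

Derivation:
Executing turtle program step by step:
Start: pos=(9,-5), heading=0, pen down
FD 3.6: (9,-5) -> (12.6,-5) [heading=0, draw]
REPEAT 3 [
  -- iteration 1/3 --
  LT 150: heading 0 -> 150
  FD 6.7: (12.6,-5) -> (6.798,-1.65) [heading=150, draw]
  -- iteration 2/3 --
  LT 150: heading 150 -> 300
  FD 6.7: (6.798,-1.65) -> (10.148,-7.452) [heading=300, draw]
  -- iteration 3/3 --
  LT 150: heading 300 -> 90
  FD 6.7: (10.148,-7.452) -> (10.148,-0.752) [heading=90, draw]
]
PU: pen up
FD 3.7: (10.148,-0.752) -> (10.148,2.948) [heading=90, move]
Final: pos=(10.148,2.948), heading=90, 4 segment(s) drawn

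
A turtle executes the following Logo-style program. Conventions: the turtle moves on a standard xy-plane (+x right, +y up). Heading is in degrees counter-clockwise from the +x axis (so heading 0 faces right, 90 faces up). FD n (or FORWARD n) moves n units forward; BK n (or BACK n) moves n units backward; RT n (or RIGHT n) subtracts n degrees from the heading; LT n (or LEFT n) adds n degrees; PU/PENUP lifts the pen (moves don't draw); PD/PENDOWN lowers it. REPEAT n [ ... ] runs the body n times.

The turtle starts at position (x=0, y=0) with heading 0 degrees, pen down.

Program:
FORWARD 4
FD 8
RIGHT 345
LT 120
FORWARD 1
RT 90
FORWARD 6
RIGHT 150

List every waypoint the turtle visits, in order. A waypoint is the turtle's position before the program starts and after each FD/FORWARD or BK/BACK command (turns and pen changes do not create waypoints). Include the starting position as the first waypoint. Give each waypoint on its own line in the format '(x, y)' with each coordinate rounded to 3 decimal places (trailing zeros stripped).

Executing turtle program step by step:
Start: pos=(0,0), heading=0, pen down
FD 4: (0,0) -> (4,0) [heading=0, draw]
FD 8: (4,0) -> (12,0) [heading=0, draw]
RT 345: heading 0 -> 15
LT 120: heading 15 -> 135
FD 1: (12,0) -> (11.293,0.707) [heading=135, draw]
RT 90: heading 135 -> 45
FD 6: (11.293,0.707) -> (15.536,4.95) [heading=45, draw]
RT 150: heading 45 -> 255
Final: pos=(15.536,4.95), heading=255, 4 segment(s) drawn
Waypoints (5 total):
(0, 0)
(4, 0)
(12, 0)
(11.293, 0.707)
(15.536, 4.95)

Answer: (0, 0)
(4, 0)
(12, 0)
(11.293, 0.707)
(15.536, 4.95)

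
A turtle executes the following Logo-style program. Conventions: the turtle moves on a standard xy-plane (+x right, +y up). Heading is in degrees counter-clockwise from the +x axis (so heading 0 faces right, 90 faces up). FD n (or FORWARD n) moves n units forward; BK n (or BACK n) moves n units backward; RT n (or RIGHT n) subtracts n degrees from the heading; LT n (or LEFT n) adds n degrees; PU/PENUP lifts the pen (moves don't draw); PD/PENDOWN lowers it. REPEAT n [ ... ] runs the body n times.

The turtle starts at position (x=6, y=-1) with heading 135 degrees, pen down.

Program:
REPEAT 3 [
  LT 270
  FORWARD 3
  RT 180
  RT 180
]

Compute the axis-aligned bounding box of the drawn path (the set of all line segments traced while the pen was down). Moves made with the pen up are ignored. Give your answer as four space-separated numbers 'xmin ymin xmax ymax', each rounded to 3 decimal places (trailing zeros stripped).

Executing turtle program step by step:
Start: pos=(6,-1), heading=135, pen down
REPEAT 3 [
  -- iteration 1/3 --
  LT 270: heading 135 -> 45
  FD 3: (6,-1) -> (8.121,1.121) [heading=45, draw]
  RT 180: heading 45 -> 225
  RT 180: heading 225 -> 45
  -- iteration 2/3 --
  LT 270: heading 45 -> 315
  FD 3: (8.121,1.121) -> (10.243,-1) [heading=315, draw]
  RT 180: heading 315 -> 135
  RT 180: heading 135 -> 315
  -- iteration 3/3 --
  LT 270: heading 315 -> 225
  FD 3: (10.243,-1) -> (8.121,-3.121) [heading=225, draw]
  RT 180: heading 225 -> 45
  RT 180: heading 45 -> 225
]
Final: pos=(8.121,-3.121), heading=225, 3 segment(s) drawn

Segment endpoints: x in {6, 8.121, 10.243}, y in {-3.121, -1, -1, 1.121}
xmin=6, ymin=-3.121, xmax=10.243, ymax=1.121

Answer: 6 -3.121 10.243 1.121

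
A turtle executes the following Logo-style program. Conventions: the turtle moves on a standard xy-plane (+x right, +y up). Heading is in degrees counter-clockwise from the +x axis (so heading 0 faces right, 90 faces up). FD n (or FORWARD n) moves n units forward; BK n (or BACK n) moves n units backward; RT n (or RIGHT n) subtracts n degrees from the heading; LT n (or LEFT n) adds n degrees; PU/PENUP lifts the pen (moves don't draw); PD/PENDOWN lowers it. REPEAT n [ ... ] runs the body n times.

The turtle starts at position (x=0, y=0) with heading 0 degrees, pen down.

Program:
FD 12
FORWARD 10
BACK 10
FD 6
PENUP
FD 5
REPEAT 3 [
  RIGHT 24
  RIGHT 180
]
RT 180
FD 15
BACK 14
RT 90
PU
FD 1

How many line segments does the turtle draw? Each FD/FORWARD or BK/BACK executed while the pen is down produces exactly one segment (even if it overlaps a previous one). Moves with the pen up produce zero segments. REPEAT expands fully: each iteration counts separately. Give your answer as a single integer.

Executing turtle program step by step:
Start: pos=(0,0), heading=0, pen down
FD 12: (0,0) -> (12,0) [heading=0, draw]
FD 10: (12,0) -> (22,0) [heading=0, draw]
BK 10: (22,0) -> (12,0) [heading=0, draw]
FD 6: (12,0) -> (18,0) [heading=0, draw]
PU: pen up
FD 5: (18,0) -> (23,0) [heading=0, move]
REPEAT 3 [
  -- iteration 1/3 --
  RT 24: heading 0 -> 336
  RT 180: heading 336 -> 156
  -- iteration 2/3 --
  RT 24: heading 156 -> 132
  RT 180: heading 132 -> 312
  -- iteration 3/3 --
  RT 24: heading 312 -> 288
  RT 180: heading 288 -> 108
]
RT 180: heading 108 -> 288
FD 15: (23,0) -> (27.635,-14.266) [heading=288, move]
BK 14: (27.635,-14.266) -> (23.309,-0.951) [heading=288, move]
RT 90: heading 288 -> 198
PU: pen up
FD 1: (23.309,-0.951) -> (22.358,-1.26) [heading=198, move]
Final: pos=(22.358,-1.26), heading=198, 4 segment(s) drawn
Segments drawn: 4

Answer: 4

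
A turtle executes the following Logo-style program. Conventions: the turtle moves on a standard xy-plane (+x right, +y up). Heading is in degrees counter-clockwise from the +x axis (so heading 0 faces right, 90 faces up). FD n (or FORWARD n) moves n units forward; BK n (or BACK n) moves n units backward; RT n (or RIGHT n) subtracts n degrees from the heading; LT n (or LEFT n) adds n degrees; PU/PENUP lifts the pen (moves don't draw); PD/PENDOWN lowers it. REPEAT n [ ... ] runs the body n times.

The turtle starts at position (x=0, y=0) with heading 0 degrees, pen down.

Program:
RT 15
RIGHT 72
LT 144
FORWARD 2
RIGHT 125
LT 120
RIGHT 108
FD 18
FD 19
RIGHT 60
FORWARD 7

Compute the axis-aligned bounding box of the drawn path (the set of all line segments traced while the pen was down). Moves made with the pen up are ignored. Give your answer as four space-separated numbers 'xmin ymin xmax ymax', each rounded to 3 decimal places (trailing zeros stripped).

Answer: 0 -35.289 21.779 1.677

Derivation:
Executing turtle program step by step:
Start: pos=(0,0), heading=0, pen down
RT 15: heading 0 -> 345
RT 72: heading 345 -> 273
LT 144: heading 273 -> 57
FD 2: (0,0) -> (1.089,1.677) [heading=57, draw]
RT 125: heading 57 -> 292
LT 120: heading 292 -> 52
RT 108: heading 52 -> 304
FD 18: (1.089,1.677) -> (11.155,-13.245) [heading=304, draw]
FD 19: (11.155,-13.245) -> (21.779,-28.997) [heading=304, draw]
RT 60: heading 304 -> 244
FD 7: (21.779,-28.997) -> (18.711,-35.289) [heading=244, draw]
Final: pos=(18.711,-35.289), heading=244, 4 segment(s) drawn

Segment endpoints: x in {0, 1.089, 11.155, 18.711, 21.779}, y in {-35.289, -28.997, -13.245, 0, 1.677}
xmin=0, ymin=-35.289, xmax=21.779, ymax=1.677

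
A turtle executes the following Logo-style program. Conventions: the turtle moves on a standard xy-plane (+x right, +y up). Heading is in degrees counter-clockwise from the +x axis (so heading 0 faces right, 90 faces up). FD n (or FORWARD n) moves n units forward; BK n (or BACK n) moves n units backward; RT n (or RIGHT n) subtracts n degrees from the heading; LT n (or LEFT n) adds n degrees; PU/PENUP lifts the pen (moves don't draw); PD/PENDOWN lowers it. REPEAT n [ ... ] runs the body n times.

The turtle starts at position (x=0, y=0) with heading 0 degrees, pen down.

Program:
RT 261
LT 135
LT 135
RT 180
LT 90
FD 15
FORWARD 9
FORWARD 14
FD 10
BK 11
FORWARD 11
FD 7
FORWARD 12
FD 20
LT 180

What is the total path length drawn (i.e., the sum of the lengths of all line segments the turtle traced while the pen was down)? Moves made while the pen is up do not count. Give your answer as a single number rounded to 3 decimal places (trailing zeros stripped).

Executing turtle program step by step:
Start: pos=(0,0), heading=0, pen down
RT 261: heading 0 -> 99
LT 135: heading 99 -> 234
LT 135: heading 234 -> 9
RT 180: heading 9 -> 189
LT 90: heading 189 -> 279
FD 15: (0,0) -> (2.347,-14.815) [heading=279, draw]
FD 9: (2.347,-14.815) -> (3.754,-23.705) [heading=279, draw]
FD 14: (3.754,-23.705) -> (5.945,-37.532) [heading=279, draw]
FD 10: (5.945,-37.532) -> (7.509,-47.409) [heading=279, draw]
BK 11: (7.509,-47.409) -> (5.788,-36.544) [heading=279, draw]
FD 11: (5.788,-36.544) -> (7.509,-47.409) [heading=279, draw]
FD 7: (7.509,-47.409) -> (8.604,-54.323) [heading=279, draw]
FD 12: (8.604,-54.323) -> (10.481,-66.175) [heading=279, draw]
FD 20: (10.481,-66.175) -> (13.61,-85.929) [heading=279, draw]
LT 180: heading 279 -> 99
Final: pos=(13.61,-85.929), heading=99, 9 segment(s) drawn

Segment lengths:
  seg 1: (0,0) -> (2.347,-14.815), length = 15
  seg 2: (2.347,-14.815) -> (3.754,-23.705), length = 9
  seg 3: (3.754,-23.705) -> (5.945,-37.532), length = 14
  seg 4: (5.945,-37.532) -> (7.509,-47.409), length = 10
  seg 5: (7.509,-47.409) -> (5.788,-36.544), length = 11
  seg 6: (5.788,-36.544) -> (7.509,-47.409), length = 11
  seg 7: (7.509,-47.409) -> (8.604,-54.323), length = 7
  seg 8: (8.604,-54.323) -> (10.481,-66.175), length = 12
  seg 9: (10.481,-66.175) -> (13.61,-85.929), length = 20
Total = 109

Answer: 109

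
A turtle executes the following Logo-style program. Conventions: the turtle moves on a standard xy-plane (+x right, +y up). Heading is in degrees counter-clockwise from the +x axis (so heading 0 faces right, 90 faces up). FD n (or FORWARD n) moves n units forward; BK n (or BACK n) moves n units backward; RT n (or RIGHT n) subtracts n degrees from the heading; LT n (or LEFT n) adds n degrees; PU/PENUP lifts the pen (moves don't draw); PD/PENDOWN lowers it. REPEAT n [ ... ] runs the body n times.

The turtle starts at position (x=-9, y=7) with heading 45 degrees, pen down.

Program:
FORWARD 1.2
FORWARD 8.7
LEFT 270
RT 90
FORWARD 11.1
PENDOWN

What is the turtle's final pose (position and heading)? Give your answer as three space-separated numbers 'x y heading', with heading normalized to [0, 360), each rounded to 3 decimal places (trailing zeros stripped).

Executing turtle program step by step:
Start: pos=(-9,7), heading=45, pen down
FD 1.2: (-9,7) -> (-8.151,7.849) [heading=45, draw]
FD 8.7: (-8.151,7.849) -> (-2,14) [heading=45, draw]
LT 270: heading 45 -> 315
RT 90: heading 315 -> 225
FD 11.1: (-2,14) -> (-9.849,6.151) [heading=225, draw]
PD: pen down
Final: pos=(-9.849,6.151), heading=225, 3 segment(s) drawn

Answer: -9.849 6.151 225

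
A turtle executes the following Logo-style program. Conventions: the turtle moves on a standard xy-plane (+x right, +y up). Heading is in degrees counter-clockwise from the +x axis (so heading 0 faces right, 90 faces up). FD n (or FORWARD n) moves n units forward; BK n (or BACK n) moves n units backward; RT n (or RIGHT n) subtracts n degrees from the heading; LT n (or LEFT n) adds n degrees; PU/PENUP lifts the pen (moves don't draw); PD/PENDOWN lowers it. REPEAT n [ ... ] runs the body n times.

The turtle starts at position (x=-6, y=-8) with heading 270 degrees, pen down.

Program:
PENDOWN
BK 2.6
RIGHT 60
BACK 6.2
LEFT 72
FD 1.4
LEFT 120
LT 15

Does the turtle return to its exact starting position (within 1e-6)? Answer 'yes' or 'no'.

Executing turtle program step by step:
Start: pos=(-6,-8), heading=270, pen down
PD: pen down
BK 2.6: (-6,-8) -> (-6,-5.4) [heading=270, draw]
RT 60: heading 270 -> 210
BK 6.2: (-6,-5.4) -> (-0.631,-2.3) [heading=210, draw]
LT 72: heading 210 -> 282
FD 1.4: (-0.631,-2.3) -> (-0.34,-3.669) [heading=282, draw]
LT 120: heading 282 -> 42
LT 15: heading 42 -> 57
Final: pos=(-0.34,-3.669), heading=57, 3 segment(s) drawn

Start position: (-6, -8)
Final position: (-0.34, -3.669)
Distance = 7.127; >= 1e-6 -> NOT closed

Answer: no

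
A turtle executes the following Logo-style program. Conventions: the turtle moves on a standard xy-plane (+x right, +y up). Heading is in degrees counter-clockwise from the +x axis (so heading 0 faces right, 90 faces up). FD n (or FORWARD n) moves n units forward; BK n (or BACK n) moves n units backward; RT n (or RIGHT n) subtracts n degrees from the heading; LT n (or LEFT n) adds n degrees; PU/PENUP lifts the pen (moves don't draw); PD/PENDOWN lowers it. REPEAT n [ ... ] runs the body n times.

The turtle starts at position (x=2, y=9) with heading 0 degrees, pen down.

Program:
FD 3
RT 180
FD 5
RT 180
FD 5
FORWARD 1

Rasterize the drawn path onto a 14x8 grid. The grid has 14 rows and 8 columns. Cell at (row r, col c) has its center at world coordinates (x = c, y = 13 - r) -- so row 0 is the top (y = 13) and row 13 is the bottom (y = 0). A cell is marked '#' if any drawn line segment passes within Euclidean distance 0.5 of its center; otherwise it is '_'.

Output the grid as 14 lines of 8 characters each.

Segment 0: (2,9) -> (5,9)
Segment 1: (5,9) -> (0,9)
Segment 2: (0,9) -> (5,9)
Segment 3: (5,9) -> (6,9)

Answer: ________
________
________
________
#######_
________
________
________
________
________
________
________
________
________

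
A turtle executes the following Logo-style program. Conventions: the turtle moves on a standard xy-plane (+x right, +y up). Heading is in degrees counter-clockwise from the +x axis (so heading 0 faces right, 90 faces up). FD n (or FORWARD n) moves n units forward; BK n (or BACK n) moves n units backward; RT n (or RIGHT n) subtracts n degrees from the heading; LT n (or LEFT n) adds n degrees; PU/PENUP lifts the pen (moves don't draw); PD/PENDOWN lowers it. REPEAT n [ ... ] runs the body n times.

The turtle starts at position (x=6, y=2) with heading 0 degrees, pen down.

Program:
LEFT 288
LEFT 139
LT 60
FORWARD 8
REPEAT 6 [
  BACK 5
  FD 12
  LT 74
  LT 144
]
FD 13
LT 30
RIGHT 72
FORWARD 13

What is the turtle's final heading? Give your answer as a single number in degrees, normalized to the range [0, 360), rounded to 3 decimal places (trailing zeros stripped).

Answer: 313

Derivation:
Executing turtle program step by step:
Start: pos=(6,2), heading=0, pen down
LT 288: heading 0 -> 288
LT 139: heading 288 -> 67
LT 60: heading 67 -> 127
FD 8: (6,2) -> (1.185,8.389) [heading=127, draw]
REPEAT 6 [
  -- iteration 1/6 --
  BK 5: (1.185,8.389) -> (4.195,4.396) [heading=127, draw]
  FD 12: (4.195,4.396) -> (-3.027,13.98) [heading=127, draw]
  LT 74: heading 127 -> 201
  LT 144: heading 201 -> 345
  -- iteration 2/6 --
  BK 5: (-3.027,13.98) -> (-7.857,15.274) [heading=345, draw]
  FD 12: (-7.857,15.274) -> (3.734,12.168) [heading=345, draw]
  LT 74: heading 345 -> 59
  LT 144: heading 59 -> 203
  -- iteration 3/6 --
  BK 5: (3.734,12.168) -> (8.337,14.121) [heading=203, draw]
  FD 12: (8.337,14.121) -> (-2.709,9.433) [heading=203, draw]
  LT 74: heading 203 -> 277
  LT 144: heading 277 -> 61
  -- iteration 4/6 --
  BK 5: (-2.709,9.433) -> (-5.133,5.06) [heading=61, draw]
  FD 12: (-5.133,5.06) -> (0.684,15.555) [heading=61, draw]
  LT 74: heading 61 -> 135
  LT 144: heading 135 -> 279
  -- iteration 5/6 --
  BK 5: (0.684,15.555) -> (-0.098,20.493) [heading=279, draw]
  FD 12: (-0.098,20.493) -> (1.779,8.641) [heading=279, draw]
  LT 74: heading 279 -> 353
  LT 144: heading 353 -> 137
  -- iteration 6/6 --
  BK 5: (1.779,8.641) -> (5.436,5.231) [heading=137, draw]
  FD 12: (5.436,5.231) -> (-3.34,13.415) [heading=137, draw]
  LT 74: heading 137 -> 211
  LT 144: heading 211 -> 355
]
FD 13: (-3.34,13.415) -> (9.61,12.282) [heading=355, draw]
LT 30: heading 355 -> 25
RT 72: heading 25 -> 313
FD 13: (9.61,12.282) -> (18.476,2.775) [heading=313, draw]
Final: pos=(18.476,2.775), heading=313, 15 segment(s) drawn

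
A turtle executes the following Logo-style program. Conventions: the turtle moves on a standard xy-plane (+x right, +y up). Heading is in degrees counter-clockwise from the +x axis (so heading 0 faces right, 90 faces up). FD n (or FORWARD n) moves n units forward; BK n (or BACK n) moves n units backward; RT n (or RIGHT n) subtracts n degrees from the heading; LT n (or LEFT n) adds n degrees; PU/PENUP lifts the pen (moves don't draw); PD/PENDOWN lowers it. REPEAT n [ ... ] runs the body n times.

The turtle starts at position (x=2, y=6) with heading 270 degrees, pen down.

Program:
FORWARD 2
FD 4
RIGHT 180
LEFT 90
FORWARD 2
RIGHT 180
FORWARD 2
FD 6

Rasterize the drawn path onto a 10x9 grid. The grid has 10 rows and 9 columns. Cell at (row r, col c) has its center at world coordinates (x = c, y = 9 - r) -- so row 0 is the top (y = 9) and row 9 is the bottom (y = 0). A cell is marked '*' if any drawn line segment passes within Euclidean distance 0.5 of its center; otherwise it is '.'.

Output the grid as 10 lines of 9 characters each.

Answer: .........
.........
.........
..*......
..*......
..*......
..*......
..*......
..*......
*********

Derivation:
Segment 0: (2,6) -> (2,4)
Segment 1: (2,4) -> (2,0)
Segment 2: (2,0) -> (-0,0)
Segment 3: (-0,0) -> (2,0)
Segment 4: (2,0) -> (8,0)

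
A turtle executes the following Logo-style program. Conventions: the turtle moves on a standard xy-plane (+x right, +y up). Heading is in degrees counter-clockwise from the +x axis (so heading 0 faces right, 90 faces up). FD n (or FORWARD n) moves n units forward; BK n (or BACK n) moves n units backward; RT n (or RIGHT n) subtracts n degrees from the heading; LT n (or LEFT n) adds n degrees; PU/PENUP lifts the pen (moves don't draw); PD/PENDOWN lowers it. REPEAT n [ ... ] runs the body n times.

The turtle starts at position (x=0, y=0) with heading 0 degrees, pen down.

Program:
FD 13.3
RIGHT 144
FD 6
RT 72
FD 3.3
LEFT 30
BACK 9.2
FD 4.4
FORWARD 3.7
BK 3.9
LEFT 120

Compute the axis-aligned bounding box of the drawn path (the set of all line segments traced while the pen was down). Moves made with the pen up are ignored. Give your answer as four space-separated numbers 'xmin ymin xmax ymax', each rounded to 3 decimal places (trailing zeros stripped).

Executing turtle program step by step:
Start: pos=(0,0), heading=0, pen down
FD 13.3: (0,0) -> (13.3,0) [heading=0, draw]
RT 144: heading 0 -> 216
FD 6: (13.3,0) -> (8.446,-3.527) [heading=216, draw]
RT 72: heading 216 -> 144
FD 3.3: (8.446,-3.527) -> (5.776,-1.587) [heading=144, draw]
LT 30: heading 144 -> 174
BK 9.2: (5.776,-1.587) -> (14.926,-2.549) [heading=174, draw]
FD 4.4: (14.926,-2.549) -> (10.55,-2.089) [heading=174, draw]
FD 3.7: (10.55,-2.089) -> (6.87,-1.702) [heading=174, draw]
BK 3.9: (6.87,-1.702) -> (10.749,-2.11) [heading=174, draw]
LT 120: heading 174 -> 294
Final: pos=(10.749,-2.11), heading=294, 7 segment(s) drawn

Segment endpoints: x in {0, 5.776, 6.87, 8.446, 10.55, 10.749, 13.3, 14.926}, y in {-3.527, -2.549, -2.11, -2.089, -1.702, -1.587, 0}
xmin=0, ymin=-3.527, xmax=14.926, ymax=0

Answer: 0 -3.527 14.926 0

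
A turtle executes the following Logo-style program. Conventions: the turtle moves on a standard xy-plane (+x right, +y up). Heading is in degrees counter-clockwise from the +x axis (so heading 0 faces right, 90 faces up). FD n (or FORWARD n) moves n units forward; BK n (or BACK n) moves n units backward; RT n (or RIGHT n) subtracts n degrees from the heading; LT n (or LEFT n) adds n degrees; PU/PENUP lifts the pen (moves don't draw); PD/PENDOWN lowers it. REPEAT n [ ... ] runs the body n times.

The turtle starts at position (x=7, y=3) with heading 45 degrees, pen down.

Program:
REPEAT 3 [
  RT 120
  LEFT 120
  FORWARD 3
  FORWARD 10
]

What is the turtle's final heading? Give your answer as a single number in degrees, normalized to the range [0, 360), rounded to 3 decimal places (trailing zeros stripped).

Answer: 45

Derivation:
Executing turtle program step by step:
Start: pos=(7,3), heading=45, pen down
REPEAT 3 [
  -- iteration 1/3 --
  RT 120: heading 45 -> 285
  LT 120: heading 285 -> 45
  FD 3: (7,3) -> (9.121,5.121) [heading=45, draw]
  FD 10: (9.121,5.121) -> (16.192,12.192) [heading=45, draw]
  -- iteration 2/3 --
  RT 120: heading 45 -> 285
  LT 120: heading 285 -> 45
  FD 3: (16.192,12.192) -> (18.314,14.314) [heading=45, draw]
  FD 10: (18.314,14.314) -> (25.385,21.385) [heading=45, draw]
  -- iteration 3/3 --
  RT 120: heading 45 -> 285
  LT 120: heading 285 -> 45
  FD 3: (25.385,21.385) -> (27.506,23.506) [heading=45, draw]
  FD 10: (27.506,23.506) -> (34.577,30.577) [heading=45, draw]
]
Final: pos=(34.577,30.577), heading=45, 6 segment(s) drawn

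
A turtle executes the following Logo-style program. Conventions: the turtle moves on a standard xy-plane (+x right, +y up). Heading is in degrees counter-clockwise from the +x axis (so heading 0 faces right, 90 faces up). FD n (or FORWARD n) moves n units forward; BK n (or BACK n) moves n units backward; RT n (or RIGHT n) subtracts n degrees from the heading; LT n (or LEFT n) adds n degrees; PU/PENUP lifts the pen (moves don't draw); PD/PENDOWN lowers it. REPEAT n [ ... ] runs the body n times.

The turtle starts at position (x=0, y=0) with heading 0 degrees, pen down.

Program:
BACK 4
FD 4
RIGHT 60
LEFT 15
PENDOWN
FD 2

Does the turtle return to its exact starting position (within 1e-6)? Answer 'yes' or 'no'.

Answer: no

Derivation:
Executing turtle program step by step:
Start: pos=(0,0), heading=0, pen down
BK 4: (0,0) -> (-4,0) [heading=0, draw]
FD 4: (-4,0) -> (0,0) [heading=0, draw]
RT 60: heading 0 -> 300
LT 15: heading 300 -> 315
PD: pen down
FD 2: (0,0) -> (1.414,-1.414) [heading=315, draw]
Final: pos=(1.414,-1.414), heading=315, 3 segment(s) drawn

Start position: (0, 0)
Final position: (1.414, -1.414)
Distance = 2; >= 1e-6 -> NOT closed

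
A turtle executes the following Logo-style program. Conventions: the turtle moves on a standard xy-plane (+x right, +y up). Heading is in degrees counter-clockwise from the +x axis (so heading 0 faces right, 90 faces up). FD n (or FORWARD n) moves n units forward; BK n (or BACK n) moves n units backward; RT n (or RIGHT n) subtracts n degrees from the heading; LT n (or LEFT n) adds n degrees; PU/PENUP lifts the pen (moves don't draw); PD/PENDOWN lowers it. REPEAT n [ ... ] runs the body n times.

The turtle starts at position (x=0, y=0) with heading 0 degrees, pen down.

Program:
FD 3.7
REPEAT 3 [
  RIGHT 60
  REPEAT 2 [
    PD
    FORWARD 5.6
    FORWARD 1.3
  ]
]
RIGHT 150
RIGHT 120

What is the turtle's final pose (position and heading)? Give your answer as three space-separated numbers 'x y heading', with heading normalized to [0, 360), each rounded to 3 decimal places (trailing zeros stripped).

Answer: -10.1 -23.902 270

Derivation:
Executing turtle program step by step:
Start: pos=(0,0), heading=0, pen down
FD 3.7: (0,0) -> (3.7,0) [heading=0, draw]
REPEAT 3 [
  -- iteration 1/3 --
  RT 60: heading 0 -> 300
  REPEAT 2 [
    -- iteration 1/2 --
    PD: pen down
    FD 5.6: (3.7,0) -> (6.5,-4.85) [heading=300, draw]
    FD 1.3: (6.5,-4.85) -> (7.15,-5.976) [heading=300, draw]
    -- iteration 2/2 --
    PD: pen down
    FD 5.6: (7.15,-5.976) -> (9.95,-10.825) [heading=300, draw]
    FD 1.3: (9.95,-10.825) -> (10.6,-11.951) [heading=300, draw]
  ]
  -- iteration 2/3 --
  RT 60: heading 300 -> 240
  REPEAT 2 [
    -- iteration 1/2 --
    PD: pen down
    FD 5.6: (10.6,-11.951) -> (7.8,-16.801) [heading=240, draw]
    FD 1.3: (7.8,-16.801) -> (7.15,-17.927) [heading=240, draw]
    -- iteration 2/2 --
    PD: pen down
    FD 5.6: (7.15,-17.927) -> (4.35,-22.776) [heading=240, draw]
    FD 1.3: (4.35,-22.776) -> (3.7,-23.902) [heading=240, draw]
  ]
  -- iteration 3/3 --
  RT 60: heading 240 -> 180
  REPEAT 2 [
    -- iteration 1/2 --
    PD: pen down
    FD 5.6: (3.7,-23.902) -> (-1.9,-23.902) [heading=180, draw]
    FD 1.3: (-1.9,-23.902) -> (-3.2,-23.902) [heading=180, draw]
    -- iteration 2/2 --
    PD: pen down
    FD 5.6: (-3.2,-23.902) -> (-8.8,-23.902) [heading=180, draw]
    FD 1.3: (-8.8,-23.902) -> (-10.1,-23.902) [heading=180, draw]
  ]
]
RT 150: heading 180 -> 30
RT 120: heading 30 -> 270
Final: pos=(-10.1,-23.902), heading=270, 13 segment(s) drawn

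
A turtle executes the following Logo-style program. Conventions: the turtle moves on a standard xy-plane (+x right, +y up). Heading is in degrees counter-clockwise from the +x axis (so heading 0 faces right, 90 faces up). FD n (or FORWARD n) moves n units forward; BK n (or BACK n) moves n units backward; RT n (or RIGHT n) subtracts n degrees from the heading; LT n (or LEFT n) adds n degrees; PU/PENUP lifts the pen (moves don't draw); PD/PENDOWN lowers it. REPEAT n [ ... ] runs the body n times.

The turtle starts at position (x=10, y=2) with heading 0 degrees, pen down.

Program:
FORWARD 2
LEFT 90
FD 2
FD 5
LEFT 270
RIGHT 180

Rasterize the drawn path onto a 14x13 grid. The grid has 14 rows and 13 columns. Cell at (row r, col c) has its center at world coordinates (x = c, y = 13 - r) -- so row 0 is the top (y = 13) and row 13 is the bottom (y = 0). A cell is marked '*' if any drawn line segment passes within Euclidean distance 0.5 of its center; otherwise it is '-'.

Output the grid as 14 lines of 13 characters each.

Segment 0: (10,2) -> (12,2)
Segment 1: (12,2) -> (12,4)
Segment 2: (12,4) -> (12,9)

Answer: -------------
-------------
-------------
-------------
------------*
------------*
------------*
------------*
------------*
------------*
------------*
----------***
-------------
-------------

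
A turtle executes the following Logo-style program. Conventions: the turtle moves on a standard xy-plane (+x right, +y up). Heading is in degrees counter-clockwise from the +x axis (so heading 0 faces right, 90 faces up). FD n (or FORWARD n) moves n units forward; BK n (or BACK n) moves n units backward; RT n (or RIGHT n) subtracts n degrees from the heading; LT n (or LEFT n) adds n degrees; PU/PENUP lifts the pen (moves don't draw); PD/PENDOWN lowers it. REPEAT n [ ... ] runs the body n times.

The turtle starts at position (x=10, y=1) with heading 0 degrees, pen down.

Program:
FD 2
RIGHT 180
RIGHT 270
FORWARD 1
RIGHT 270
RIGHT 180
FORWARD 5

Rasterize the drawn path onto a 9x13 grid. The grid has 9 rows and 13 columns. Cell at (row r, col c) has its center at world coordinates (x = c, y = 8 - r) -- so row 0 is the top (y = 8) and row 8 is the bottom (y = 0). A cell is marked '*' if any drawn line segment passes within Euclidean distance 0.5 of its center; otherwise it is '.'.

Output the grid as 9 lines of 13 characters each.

Answer: .............
.............
.............
.............
.............
.............
.............
..........***
.......******

Derivation:
Segment 0: (10,1) -> (12,1)
Segment 1: (12,1) -> (12,0)
Segment 2: (12,0) -> (7,-0)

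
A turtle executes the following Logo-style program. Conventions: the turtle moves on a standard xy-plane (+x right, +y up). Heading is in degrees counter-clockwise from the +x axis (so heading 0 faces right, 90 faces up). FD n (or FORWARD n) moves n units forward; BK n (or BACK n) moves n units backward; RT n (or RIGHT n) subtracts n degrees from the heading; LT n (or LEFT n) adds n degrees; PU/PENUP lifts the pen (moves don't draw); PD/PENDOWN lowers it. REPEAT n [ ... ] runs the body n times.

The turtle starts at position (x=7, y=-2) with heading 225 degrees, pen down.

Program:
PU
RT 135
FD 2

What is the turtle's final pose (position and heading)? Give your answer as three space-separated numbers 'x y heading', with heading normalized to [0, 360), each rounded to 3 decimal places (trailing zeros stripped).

Executing turtle program step by step:
Start: pos=(7,-2), heading=225, pen down
PU: pen up
RT 135: heading 225 -> 90
FD 2: (7,-2) -> (7,0) [heading=90, move]
Final: pos=(7,0), heading=90, 0 segment(s) drawn

Answer: 7 0 90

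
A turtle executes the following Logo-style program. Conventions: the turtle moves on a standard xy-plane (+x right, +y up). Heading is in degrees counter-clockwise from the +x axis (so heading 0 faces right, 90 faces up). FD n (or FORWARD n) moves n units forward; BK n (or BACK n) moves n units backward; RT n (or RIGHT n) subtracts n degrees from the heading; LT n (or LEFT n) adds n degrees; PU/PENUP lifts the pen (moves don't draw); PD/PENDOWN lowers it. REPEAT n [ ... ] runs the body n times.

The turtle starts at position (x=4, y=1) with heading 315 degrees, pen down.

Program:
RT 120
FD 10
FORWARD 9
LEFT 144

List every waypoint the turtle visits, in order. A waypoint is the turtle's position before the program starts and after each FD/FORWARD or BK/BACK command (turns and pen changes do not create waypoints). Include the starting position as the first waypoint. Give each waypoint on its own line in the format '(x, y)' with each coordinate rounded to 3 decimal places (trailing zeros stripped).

Executing turtle program step by step:
Start: pos=(4,1), heading=315, pen down
RT 120: heading 315 -> 195
FD 10: (4,1) -> (-5.659,-1.588) [heading=195, draw]
FD 9: (-5.659,-1.588) -> (-14.353,-3.918) [heading=195, draw]
LT 144: heading 195 -> 339
Final: pos=(-14.353,-3.918), heading=339, 2 segment(s) drawn
Waypoints (3 total):
(4, 1)
(-5.659, -1.588)
(-14.353, -3.918)

Answer: (4, 1)
(-5.659, -1.588)
(-14.353, -3.918)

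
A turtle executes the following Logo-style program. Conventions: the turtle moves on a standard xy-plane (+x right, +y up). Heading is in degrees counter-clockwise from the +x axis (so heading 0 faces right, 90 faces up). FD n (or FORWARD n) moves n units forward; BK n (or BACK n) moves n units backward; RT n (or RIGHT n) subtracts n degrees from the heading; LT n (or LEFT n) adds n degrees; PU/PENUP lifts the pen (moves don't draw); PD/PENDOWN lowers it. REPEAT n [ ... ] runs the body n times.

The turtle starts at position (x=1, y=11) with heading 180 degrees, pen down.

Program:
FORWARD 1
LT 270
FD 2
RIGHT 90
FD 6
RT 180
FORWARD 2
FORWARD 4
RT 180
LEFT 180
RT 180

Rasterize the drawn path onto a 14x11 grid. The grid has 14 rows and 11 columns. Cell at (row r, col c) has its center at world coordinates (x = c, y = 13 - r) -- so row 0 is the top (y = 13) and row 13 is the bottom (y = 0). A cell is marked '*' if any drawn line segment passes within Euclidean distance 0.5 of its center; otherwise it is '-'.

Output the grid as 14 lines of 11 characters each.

Answer: *******----
*----------
**---------
-----------
-----------
-----------
-----------
-----------
-----------
-----------
-----------
-----------
-----------
-----------

Derivation:
Segment 0: (1,11) -> (0,11)
Segment 1: (0,11) -> (0,13)
Segment 2: (0,13) -> (6,13)
Segment 3: (6,13) -> (4,13)
Segment 4: (4,13) -> (0,13)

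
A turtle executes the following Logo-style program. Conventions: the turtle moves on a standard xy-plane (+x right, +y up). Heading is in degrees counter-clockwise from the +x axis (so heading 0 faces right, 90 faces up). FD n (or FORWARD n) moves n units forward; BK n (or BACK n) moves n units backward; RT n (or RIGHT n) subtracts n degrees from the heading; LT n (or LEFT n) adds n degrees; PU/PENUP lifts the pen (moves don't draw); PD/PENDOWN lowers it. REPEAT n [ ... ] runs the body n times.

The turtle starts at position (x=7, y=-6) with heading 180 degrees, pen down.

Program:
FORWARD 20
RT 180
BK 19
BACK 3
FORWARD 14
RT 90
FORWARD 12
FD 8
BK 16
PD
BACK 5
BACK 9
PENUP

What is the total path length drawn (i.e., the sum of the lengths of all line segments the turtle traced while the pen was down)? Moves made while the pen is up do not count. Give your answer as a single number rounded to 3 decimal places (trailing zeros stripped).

Answer: 106

Derivation:
Executing turtle program step by step:
Start: pos=(7,-6), heading=180, pen down
FD 20: (7,-6) -> (-13,-6) [heading=180, draw]
RT 180: heading 180 -> 0
BK 19: (-13,-6) -> (-32,-6) [heading=0, draw]
BK 3: (-32,-6) -> (-35,-6) [heading=0, draw]
FD 14: (-35,-6) -> (-21,-6) [heading=0, draw]
RT 90: heading 0 -> 270
FD 12: (-21,-6) -> (-21,-18) [heading=270, draw]
FD 8: (-21,-18) -> (-21,-26) [heading=270, draw]
BK 16: (-21,-26) -> (-21,-10) [heading=270, draw]
PD: pen down
BK 5: (-21,-10) -> (-21,-5) [heading=270, draw]
BK 9: (-21,-5) -> (-21,4) [heading=270, draw]
PU: pen up
Final: pos=(-21,4), heading=270, 9 segment(s) drawn

Segment lengths:
  seg 1: (7,-6) -> (-13,-6), length = 20
  seg 2: (-13,-6) -> (-32,-6), length = 19
  seg 3: (-32,-6) -> (-35,-6), length = 3
  seg 4: (-35,-6) -> (-21,-6), length = 14
  seg 5: (-21,-6) -> (-21,-18), length = 12
  seg 6: (-21,-18) -> (-21,-26), length = 8
  seg 7: (-21,-26) -> (-21,-10), length = 16
  seg 8: (-21,-10) -> (-21,-5), length = 5
  seg 9: (-21,-5) -> (-21,4), length = 9
Total = 106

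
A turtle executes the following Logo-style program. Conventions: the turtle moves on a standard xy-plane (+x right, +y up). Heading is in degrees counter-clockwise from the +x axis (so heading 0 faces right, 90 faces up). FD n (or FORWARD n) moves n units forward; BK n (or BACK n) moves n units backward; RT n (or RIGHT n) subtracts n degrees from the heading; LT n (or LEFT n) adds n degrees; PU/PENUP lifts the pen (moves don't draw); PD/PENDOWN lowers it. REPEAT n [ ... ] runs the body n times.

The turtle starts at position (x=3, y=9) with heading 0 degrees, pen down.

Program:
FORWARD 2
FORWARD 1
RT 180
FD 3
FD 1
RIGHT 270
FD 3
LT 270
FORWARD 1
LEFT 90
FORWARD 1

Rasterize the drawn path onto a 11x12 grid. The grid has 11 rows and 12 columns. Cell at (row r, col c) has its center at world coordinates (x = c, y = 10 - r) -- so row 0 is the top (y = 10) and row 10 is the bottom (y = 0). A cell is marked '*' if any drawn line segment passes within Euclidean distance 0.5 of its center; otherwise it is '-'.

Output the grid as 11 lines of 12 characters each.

Segment 0: (3,9) -> (5,9)
Segment 1: (5,9) -> (6,9)
Segment 2: (6,9) -> (3,9)
Segment 3: (3,9) -> (2,9)
Segment 4: (2,9) -> (2,6)
Segment 5: (2,6) -> (1,6)
Segment 6: (1,6) -> (1,5)

Answer: ------------
--*****-----
--*---------
--*---------
-**---------
-*----------
------------
------------
------------
------------
------------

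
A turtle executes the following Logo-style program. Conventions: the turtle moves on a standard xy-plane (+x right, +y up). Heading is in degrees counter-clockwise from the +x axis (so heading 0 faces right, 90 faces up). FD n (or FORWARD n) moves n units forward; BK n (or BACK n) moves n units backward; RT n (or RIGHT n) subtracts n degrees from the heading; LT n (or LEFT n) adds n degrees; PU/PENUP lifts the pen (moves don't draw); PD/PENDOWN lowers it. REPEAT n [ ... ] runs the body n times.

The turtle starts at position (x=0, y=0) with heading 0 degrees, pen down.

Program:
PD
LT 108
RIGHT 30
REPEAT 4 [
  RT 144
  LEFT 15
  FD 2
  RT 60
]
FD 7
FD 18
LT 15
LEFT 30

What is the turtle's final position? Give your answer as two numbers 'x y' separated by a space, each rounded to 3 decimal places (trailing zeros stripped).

Executing turtle program step by step:
Start: pos=(0,0), heading=0, pen down
PD: pen down
LT 108: heading 0 -> 108
RT 30: heading 108 -> 78
REPEAT 4 [
  -- iteration 1/4 --
  RT 144: heading 78 -> 294
  LT 15: heading 294 -> 309
  FD 2: (0,0) -> (1.259,-1.554) [heading=309, draw]
  RT 60: heading 309 -> 249
  -- iteration 2/4 --
  RT 144: heading 249 -> 105
  LT 15: heading 105 -> 120
  FD 2: (1.259,-1.554) -> (0.259,0.178) [heading=120, draw]
  RT 60: heading 120 -> 60
  -- iteration 3/4 --
  RT 144: heading 60 -> 276
  LT 15: heading 276 -> 291
  FD 2: (0.259,0.178) -> (0.975,-1.689) [heading=291, draw]
  RT 60: heading 291 -> 231
  -- iteration 4/4 --
  RT 144: heading 231 -> 87
  LT 15: heading 87 -> 102
  FD 2: (0.975,-1.689) -> (0.56,0.267) [heading=102, draw]
  RT 60: heading 102 -> 42
]
FD 7: (0.56,0.267) -> (5.762,4.951) [heading=42, draw]
FD 18: (5.762,4.951) -> (19.138,16.995) [heading=42, draw]
LT 15: heading 42 -> 57
LT 30: heading 57 -> 87
Final: pos=(19.138,16.995), heading=87, 6 segment(s) drawn

Answer: 19.138 16.995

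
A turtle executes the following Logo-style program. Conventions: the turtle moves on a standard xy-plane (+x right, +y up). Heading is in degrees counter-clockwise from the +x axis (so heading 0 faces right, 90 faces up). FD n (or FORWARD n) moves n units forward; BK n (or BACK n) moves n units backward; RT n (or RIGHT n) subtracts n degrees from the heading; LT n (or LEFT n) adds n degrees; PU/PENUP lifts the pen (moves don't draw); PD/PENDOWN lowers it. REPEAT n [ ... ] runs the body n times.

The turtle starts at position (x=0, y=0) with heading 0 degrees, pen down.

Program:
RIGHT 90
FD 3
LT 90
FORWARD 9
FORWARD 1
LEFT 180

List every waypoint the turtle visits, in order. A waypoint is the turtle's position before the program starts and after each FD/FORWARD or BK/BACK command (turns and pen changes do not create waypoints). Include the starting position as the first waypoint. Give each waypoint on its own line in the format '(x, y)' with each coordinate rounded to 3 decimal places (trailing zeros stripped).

Executing turtle program step by step:
Start: pos=(0,0), heading=0, pen down
RT 90: heading 0 -> 270
FD 3: (0,0) -> (0,-3) [heading=270, draw]
LT 90: heading 270 -> 0
FD 9: (0,-3) -> (9,-3) [heading=0, draw]
FD 1: (9,-3) -> (10,-3) [heading=0, draw]
LT 180: heading 0 -> 180
Final: pos=(10,-3), heading=180, 3 segment(s) drawn
Waypoints (4 total):
(0, 0)
(0, -3)
(9, -3)
(10, -3)

Answer: (0, 0)
(0, -3)
(9, -3)
(10, -3)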